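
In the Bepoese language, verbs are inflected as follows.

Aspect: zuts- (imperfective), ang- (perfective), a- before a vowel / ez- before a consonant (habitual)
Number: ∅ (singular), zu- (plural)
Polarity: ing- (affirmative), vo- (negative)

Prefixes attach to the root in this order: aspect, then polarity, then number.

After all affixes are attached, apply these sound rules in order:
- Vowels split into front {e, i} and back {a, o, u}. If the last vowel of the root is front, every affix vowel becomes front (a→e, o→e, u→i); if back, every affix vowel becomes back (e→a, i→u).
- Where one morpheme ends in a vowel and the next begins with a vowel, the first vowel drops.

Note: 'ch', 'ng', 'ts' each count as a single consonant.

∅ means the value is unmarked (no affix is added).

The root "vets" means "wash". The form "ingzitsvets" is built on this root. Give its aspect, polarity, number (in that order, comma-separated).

Segment: ing-zuts-vets.
aspect: zuts- → imperfective.
polarity: ing- → affirmative.
number: ∅ → singular.

imperfective, affirmative, singular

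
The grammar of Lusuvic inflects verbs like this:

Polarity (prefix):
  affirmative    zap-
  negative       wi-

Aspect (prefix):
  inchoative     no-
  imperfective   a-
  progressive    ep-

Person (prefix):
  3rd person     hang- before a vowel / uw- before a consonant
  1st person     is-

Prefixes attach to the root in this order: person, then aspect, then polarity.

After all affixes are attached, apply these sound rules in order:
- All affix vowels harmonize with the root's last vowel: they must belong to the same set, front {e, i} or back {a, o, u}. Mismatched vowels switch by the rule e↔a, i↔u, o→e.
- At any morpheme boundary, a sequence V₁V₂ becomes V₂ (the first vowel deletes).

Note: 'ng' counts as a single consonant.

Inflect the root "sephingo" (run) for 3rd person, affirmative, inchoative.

Attach person 3rd person uw- (before consonant 's') → uwsephingo.
Attach aspect inchoative no- → nouwsephingo.
Attach polarity affirmative zap- → zapnouwsephingo.
Vowel harmony: no change.
Apply vowel deletion: zapnouwsephingo → zapnuwsephingo.

zapnuwsephingo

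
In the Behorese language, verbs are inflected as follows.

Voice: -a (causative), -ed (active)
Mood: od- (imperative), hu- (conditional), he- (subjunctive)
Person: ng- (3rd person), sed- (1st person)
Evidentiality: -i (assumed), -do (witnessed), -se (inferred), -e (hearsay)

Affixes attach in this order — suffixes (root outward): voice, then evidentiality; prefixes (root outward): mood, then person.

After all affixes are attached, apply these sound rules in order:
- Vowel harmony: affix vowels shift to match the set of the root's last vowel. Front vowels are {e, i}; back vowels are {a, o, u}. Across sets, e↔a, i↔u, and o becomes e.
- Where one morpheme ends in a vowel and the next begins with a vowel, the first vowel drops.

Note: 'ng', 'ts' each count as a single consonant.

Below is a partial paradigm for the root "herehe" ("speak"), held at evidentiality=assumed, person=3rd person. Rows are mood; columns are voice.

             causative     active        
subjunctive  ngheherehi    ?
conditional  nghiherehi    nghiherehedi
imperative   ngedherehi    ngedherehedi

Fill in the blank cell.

Attach voice active -ed → hereheed.
Attach mood subjunctive he- → hehereheed.
Attach evidentiality assumed -i → hehereheedi.
Attach person 3rd person ng- → nghehereheedi.
Vowel harmony: no change.
Apply vowel deletion: nghehereheedi → ngheherehedi.

ngheherehedi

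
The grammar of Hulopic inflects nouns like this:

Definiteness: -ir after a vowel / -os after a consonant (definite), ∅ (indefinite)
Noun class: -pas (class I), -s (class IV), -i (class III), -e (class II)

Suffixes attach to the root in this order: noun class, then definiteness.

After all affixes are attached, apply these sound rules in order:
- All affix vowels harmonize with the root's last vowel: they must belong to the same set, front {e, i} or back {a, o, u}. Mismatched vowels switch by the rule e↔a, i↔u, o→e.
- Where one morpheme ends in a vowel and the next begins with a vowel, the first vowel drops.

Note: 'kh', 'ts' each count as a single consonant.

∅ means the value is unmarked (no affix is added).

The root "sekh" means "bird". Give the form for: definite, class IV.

sekhses

Attach noun class class IV -s → sekhs.
Attach definiteness definite -os (after consonant 's') → sekhsos.
Apply vowel harmony: sekhsos → sekhses.
Vowel deletion: no change.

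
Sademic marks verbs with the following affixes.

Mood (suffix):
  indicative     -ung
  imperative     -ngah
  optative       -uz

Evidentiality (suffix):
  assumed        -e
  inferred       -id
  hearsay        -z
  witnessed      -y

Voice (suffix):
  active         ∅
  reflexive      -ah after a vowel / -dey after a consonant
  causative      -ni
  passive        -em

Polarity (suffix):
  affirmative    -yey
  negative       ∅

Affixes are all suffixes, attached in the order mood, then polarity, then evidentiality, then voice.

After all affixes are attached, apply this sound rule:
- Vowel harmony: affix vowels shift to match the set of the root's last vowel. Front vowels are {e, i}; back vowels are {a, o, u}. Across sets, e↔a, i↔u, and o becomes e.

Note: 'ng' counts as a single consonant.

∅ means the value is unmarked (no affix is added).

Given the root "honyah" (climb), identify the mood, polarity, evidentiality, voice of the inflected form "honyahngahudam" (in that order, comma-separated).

Segment: honyah-ngah-id-em.
mood: -ngah → imperative.
polarity: ∅ → negative.
evidentiality: -id → inferred.
voice: -em → passive.

imperative, negative, inferred, passive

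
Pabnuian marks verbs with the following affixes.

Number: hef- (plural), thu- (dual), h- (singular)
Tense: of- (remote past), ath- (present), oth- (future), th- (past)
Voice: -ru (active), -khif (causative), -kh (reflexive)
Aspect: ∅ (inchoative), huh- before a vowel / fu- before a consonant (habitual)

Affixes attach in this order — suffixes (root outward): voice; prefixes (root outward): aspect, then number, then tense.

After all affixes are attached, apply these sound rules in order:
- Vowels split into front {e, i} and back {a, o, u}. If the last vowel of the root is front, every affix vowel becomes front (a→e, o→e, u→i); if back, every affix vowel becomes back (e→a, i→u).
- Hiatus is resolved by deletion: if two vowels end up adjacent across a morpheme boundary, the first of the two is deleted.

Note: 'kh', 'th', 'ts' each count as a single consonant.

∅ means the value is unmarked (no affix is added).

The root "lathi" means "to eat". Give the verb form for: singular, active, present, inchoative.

ethhlathiri

aspect = inchoative: zero marking, form stays lathi.
Attach voice active -ru → lathiru.
Attach number singular h- → hlathiru.
Attach tense present ath- → athhlathiru.
Apply vowel harmony: athhlathiru → ethhlathiri.
Vowel deletion: no change.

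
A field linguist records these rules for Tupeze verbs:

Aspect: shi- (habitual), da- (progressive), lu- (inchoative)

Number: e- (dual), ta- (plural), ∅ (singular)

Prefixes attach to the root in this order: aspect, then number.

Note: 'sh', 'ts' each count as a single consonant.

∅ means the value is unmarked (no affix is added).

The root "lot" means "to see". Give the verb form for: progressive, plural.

Attach aspect progressive da- → dalot.
Attach number plural ta- → tadalot.

tadalot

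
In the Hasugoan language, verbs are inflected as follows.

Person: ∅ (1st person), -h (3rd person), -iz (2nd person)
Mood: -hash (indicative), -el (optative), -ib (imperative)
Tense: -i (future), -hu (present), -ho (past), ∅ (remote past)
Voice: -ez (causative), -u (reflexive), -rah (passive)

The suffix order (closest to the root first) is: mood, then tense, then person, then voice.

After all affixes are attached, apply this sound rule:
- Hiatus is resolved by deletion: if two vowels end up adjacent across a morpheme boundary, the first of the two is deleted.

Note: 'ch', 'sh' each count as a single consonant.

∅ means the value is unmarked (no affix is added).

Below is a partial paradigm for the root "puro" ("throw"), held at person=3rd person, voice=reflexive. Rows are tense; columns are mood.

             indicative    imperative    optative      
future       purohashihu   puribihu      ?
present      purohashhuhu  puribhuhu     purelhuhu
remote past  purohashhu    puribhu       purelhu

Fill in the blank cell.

purelihu

Attach mood optative -el → puroel.
Attach tense future -i → puroeli.
Attach person 3rd person -h → puroelih.
Attach voice reflexive -u → puroelihu.
Apply vowel deletion: puroelihu → purelihu.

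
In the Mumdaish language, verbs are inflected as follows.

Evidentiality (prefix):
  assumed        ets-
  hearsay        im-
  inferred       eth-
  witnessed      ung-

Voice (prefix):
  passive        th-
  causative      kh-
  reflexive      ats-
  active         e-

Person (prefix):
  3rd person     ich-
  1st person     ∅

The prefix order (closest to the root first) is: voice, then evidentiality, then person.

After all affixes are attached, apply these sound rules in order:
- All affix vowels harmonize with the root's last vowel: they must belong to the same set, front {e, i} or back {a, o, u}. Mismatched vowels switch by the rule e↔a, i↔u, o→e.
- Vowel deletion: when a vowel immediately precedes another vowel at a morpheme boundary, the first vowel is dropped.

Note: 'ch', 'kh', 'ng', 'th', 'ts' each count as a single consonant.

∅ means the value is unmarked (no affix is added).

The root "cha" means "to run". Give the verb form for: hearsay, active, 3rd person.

uchumacha

Attach voice active e- → echa.
Attach evidentiality hearsay im- → imecha.
Attach person 3rd person ich- → ichimecha.
Apply vowel harmony: ichimecha → uchumacha.
Vowel deletion: no change.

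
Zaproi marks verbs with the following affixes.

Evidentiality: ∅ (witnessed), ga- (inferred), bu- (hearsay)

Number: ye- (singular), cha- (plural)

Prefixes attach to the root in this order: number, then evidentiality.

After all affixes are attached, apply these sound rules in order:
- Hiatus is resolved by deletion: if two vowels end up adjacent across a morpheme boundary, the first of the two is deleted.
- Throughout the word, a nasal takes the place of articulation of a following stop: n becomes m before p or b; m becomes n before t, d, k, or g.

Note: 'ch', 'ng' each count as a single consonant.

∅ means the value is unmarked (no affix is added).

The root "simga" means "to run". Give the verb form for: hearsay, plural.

buchasinga

Attach number plural cha- → chasimga.
Attach evidentiality hearsay bu- → buchasimga.
Vowel deletion: no change.
Apply nasal assimilation: buchasimga → buchasinga.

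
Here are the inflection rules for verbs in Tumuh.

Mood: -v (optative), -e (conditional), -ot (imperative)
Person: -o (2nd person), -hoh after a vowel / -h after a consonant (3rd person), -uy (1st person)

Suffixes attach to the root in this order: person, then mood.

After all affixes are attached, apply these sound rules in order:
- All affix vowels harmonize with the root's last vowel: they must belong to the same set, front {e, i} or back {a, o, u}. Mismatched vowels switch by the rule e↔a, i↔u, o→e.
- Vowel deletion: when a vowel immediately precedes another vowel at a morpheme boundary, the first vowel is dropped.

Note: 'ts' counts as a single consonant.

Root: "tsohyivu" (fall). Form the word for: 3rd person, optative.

Attach person 3rd person -hoh (after vowel 'u') → tsohyivuhoh.
Attach mood optative -v → tsohyivuhohv.
Vowel harmony: no change.
Vowel deletion: no change.

tsohyivuhohv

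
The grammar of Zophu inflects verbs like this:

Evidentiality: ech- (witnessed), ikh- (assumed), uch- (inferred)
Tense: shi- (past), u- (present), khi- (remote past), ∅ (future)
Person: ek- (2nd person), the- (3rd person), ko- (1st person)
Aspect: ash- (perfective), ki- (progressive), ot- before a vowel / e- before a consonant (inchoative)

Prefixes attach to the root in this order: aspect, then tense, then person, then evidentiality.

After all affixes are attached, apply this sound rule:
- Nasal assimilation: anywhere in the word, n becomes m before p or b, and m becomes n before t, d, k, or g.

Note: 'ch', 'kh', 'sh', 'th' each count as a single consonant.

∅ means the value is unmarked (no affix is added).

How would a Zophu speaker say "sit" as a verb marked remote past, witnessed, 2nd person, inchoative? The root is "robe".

echekkhierobe

Attach aspect inchoative e- (before consonant 'r') → erobe.
Attach tense remote past khi- → khierobe.
Attach person 2nd person ek- → ekkhierobe.
Attach evidentiality witnessed ech- → echekkhierobe.
Nasal assimilation: no change.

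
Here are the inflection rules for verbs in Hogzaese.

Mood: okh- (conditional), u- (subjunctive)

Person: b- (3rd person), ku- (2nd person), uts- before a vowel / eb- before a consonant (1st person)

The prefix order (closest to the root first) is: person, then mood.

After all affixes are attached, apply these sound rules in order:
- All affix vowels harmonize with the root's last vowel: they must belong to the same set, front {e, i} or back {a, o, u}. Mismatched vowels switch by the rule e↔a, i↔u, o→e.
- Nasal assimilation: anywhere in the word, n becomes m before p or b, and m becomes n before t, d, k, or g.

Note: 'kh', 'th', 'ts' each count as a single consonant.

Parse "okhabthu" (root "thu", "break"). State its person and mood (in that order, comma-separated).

Segment: okh-eb-thu.
person: uts/eb- → 1st person.
mood: okh- → conditional.

1st person, conditional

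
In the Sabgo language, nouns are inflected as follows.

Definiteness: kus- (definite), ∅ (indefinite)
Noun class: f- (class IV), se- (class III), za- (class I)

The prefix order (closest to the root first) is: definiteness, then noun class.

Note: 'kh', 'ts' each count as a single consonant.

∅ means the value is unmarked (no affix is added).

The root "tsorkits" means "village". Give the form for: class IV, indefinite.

ftsorkits

definiteness = indefinite: zero marking, form stays tsorkits.
Attach noun class class IV f- → ftsorkits.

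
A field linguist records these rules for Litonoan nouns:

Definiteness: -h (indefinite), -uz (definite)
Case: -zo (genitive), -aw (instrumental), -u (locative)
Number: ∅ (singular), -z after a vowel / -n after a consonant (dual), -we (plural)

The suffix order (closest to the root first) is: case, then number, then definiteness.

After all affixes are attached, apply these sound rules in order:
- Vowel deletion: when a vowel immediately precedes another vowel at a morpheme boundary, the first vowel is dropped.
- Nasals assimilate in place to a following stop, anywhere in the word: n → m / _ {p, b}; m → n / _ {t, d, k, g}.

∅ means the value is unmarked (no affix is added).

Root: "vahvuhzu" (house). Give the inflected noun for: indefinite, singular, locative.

vahvuhzuh

Attach case locative -u → vahvuhzuu.
number = singular: zero marking, form stays vahvuhzuu.
Attach definiteness indefinite -h → vahvuhzuuh.
Apply vowel deletion: vahvuhzuuh → vahvuhzuh.
Nasal assimilation: no change.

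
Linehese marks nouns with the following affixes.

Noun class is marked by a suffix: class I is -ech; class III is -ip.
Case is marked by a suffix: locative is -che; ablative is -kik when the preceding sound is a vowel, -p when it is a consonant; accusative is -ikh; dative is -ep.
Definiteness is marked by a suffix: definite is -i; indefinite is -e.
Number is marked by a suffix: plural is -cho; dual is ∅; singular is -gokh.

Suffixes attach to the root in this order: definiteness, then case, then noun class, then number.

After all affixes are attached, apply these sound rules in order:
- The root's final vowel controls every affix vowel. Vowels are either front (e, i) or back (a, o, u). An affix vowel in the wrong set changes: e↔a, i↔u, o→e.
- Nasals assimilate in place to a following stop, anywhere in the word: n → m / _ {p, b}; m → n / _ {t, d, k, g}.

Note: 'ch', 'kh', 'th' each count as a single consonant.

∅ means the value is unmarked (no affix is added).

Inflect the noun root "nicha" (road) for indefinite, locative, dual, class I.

nichaachaach

Attach definiteness indefinite -e → nichae.
Attach case locative -che → nichaeche.
Attach noun class class I -ech → nichaecheech.
number = dual: zero marking, form stays nichaecheech.
Apply vowel harmony: nichaecheech → nichaachaach.
Nasal assimilation: no change.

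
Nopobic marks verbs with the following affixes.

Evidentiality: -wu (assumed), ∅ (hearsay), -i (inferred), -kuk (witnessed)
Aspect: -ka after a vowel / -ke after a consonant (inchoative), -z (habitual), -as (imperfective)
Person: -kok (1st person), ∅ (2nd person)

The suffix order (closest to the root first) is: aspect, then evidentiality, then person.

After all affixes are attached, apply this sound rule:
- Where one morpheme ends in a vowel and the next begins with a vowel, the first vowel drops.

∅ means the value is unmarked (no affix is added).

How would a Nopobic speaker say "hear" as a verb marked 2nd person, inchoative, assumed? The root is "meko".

Attach aspect inchoative -ka (after vowel 'o') → mekoka.
Attach evidentiality assumed -wu → mekokawu.
person = 2nd person: zero marking, form stays mekokawu.
Vowel deletion: no change.

mekokawu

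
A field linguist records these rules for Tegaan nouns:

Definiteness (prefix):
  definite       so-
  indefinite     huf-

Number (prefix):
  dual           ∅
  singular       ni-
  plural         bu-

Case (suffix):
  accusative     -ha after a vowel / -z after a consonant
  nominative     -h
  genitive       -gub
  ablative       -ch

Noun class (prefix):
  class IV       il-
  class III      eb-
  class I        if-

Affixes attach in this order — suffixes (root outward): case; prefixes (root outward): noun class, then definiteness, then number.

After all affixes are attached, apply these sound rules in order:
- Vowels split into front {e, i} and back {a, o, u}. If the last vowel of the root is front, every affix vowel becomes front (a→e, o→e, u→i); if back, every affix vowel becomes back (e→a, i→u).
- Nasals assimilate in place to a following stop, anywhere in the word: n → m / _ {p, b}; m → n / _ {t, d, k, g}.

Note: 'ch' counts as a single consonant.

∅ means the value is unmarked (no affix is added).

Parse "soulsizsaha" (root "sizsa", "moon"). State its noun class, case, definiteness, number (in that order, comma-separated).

class IV, accusative, definite, dual

Segment: so-il-sizsa-ha.
noun class: il- → class IV.
case: -ha/z → accusative.
definiteness: so- → definite.
number: ∅ → dual.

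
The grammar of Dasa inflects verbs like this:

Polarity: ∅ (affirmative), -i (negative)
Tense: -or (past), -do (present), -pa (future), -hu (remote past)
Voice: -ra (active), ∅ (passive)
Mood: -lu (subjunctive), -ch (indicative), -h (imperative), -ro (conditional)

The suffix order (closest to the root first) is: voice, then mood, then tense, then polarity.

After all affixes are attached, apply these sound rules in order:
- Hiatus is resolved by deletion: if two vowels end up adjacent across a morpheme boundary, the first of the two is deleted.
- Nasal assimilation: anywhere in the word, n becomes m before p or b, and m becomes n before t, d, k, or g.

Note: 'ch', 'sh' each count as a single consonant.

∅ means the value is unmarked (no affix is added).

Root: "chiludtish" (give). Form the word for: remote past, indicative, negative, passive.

chiludtishchhi

voice = passive: zero marking, form stays chiludtish.
Attach mood indicative -ch → chiludtishch.
Attach tense remote past -hu → chiludtishchhu.
Attach polarity negative -i → chiludtishchhui.
Apply vowel deletion: chiludtishchhui → chiludtishchhi.
Nasal assimilation: no change.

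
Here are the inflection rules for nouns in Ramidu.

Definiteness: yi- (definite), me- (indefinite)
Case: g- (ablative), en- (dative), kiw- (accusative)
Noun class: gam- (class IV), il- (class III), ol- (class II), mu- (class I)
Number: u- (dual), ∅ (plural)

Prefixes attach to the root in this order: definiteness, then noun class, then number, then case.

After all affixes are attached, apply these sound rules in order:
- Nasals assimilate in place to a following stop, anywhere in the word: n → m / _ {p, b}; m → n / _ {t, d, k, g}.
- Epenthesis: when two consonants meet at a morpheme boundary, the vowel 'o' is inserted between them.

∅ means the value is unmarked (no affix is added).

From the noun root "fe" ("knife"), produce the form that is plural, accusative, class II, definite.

Attach definiteness definite yi- → yife.
Attach noun class class II ol- → olyife.
number = plural: zero marking, form stays olyife.
Attach case accusative kiw- → kiwolyife.
Nasal assimilation: no change.
Apply epenthesis: kiwolyife → kiwoloyife.

kiwoloyife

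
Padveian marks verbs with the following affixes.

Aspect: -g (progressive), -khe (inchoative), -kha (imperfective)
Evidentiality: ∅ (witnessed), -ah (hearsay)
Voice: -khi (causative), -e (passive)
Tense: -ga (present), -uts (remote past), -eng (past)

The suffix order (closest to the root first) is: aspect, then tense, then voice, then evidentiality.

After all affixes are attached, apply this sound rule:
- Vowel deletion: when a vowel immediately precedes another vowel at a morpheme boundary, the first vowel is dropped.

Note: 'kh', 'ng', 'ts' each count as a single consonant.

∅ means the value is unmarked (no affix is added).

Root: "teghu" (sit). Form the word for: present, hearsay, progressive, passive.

Attach aspect progressive -g → teghug.
Attach tense present -ga → teghugga.
Attach voice passive -e → teghuggae.
Attach evidentiality hearsay -ah → teghuggaeah.
Apply vowel deletion: teghuggaeah → teghuggah.

teghuggah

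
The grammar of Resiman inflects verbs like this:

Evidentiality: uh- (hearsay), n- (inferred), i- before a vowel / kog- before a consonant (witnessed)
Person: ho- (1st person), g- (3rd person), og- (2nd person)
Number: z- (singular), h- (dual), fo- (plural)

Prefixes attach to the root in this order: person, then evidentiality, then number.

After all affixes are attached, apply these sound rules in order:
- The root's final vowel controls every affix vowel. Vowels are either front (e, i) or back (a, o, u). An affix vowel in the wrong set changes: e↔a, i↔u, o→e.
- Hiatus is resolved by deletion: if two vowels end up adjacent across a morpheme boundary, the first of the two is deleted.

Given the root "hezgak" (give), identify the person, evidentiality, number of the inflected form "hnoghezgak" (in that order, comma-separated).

2nd person, inferred, dual

Segment: h-n-og-hezgak.
person: og- → 2nd person.
evidentiality: n- → inferred.
number: h- → dual.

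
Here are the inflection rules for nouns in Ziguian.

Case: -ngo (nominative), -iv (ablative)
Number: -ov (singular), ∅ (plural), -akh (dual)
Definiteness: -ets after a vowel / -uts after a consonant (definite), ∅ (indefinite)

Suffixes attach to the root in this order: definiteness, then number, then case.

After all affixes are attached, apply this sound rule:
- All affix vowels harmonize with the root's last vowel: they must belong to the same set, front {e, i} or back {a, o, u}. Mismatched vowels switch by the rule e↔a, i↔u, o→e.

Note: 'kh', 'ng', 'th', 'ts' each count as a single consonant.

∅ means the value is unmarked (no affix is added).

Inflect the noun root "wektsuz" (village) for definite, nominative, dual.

Attach definiteness definite -uts (after consonant 'z') → wektsuzuts.
Attach number dual -akh → wektsuzutsakh.
Attach case nominative -ngo → wektsuzutsakhngo.
Vowel harmony: no change.

wektsuzutsakhngo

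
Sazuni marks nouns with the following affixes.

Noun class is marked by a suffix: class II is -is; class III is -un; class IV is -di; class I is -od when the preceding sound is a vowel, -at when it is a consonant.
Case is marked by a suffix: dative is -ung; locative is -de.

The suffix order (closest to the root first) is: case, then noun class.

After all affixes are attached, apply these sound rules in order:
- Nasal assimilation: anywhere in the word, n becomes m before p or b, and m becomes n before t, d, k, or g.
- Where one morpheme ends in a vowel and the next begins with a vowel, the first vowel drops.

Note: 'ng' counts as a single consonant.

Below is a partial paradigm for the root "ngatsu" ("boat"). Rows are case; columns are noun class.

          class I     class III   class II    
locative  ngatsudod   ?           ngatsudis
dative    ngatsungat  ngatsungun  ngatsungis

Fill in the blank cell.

ngatsudun

Attach case locative -de → ngatsude.
Attach noun class class III -un → ngatsudeun.
Nasal assimilation: no change.
Apply vowel deletion: ngatsudeun → ngatsudun.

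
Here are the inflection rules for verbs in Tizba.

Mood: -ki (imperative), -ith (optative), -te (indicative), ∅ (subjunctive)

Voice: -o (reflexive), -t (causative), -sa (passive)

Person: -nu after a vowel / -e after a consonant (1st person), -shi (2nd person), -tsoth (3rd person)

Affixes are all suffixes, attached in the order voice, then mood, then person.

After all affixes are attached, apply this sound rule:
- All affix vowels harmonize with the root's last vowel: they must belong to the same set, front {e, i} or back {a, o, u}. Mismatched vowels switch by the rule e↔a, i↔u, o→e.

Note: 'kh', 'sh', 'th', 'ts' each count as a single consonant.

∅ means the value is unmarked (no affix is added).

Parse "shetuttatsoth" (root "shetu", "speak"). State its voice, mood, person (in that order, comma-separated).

Segment: shetu-t-te-tsoth.
voice: -t → causative.
mood: -te → indicative.
person: -tsoth → 3rd person.

causative, indicative, 3rd person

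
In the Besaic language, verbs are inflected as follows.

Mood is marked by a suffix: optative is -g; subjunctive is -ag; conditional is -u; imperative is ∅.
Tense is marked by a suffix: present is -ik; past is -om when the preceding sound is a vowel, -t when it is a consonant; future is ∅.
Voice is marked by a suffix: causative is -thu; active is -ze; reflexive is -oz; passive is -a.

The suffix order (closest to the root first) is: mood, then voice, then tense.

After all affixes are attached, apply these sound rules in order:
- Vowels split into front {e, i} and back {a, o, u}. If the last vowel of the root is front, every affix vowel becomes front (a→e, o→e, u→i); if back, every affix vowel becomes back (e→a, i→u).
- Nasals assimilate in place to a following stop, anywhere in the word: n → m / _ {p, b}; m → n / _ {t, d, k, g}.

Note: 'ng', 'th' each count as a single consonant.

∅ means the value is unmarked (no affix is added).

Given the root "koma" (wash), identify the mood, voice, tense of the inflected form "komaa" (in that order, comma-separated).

Segment: koma-a.
mood: ∅ → imperative.
voice: -a → passive.
tense: ∅ → future.

imperative, passive, future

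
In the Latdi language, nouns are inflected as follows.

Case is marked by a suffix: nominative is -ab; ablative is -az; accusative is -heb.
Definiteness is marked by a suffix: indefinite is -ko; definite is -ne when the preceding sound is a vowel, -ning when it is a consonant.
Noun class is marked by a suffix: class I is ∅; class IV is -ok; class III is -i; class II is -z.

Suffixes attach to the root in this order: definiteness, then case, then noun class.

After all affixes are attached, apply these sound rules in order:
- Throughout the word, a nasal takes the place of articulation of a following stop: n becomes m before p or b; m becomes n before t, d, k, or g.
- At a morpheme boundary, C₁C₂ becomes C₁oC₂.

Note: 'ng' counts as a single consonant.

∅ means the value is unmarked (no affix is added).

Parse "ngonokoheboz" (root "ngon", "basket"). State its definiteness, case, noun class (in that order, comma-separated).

indefinite, accusative, class II

Segment: ngon-ko-heb-z.
definiteness: -ko → indefinite.
case: -heb → accusative.
noun class: -z → class II.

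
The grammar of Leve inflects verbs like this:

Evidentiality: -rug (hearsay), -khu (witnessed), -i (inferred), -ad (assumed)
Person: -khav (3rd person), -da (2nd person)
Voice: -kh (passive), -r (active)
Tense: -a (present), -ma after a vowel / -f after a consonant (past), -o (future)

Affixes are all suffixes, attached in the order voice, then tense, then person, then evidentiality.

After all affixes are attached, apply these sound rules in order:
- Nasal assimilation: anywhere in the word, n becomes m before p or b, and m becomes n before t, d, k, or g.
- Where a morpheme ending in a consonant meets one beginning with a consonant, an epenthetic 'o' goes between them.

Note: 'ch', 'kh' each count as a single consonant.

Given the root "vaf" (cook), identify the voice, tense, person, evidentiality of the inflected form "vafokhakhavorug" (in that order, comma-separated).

Segment: vaf-kh-a-khav-rug.
voice: -kh → passive.
tense: -a → present.
person: -khav → 3rd person.
evidentiality: -rug → hearsay.

passive, present, 3rd person, hearsay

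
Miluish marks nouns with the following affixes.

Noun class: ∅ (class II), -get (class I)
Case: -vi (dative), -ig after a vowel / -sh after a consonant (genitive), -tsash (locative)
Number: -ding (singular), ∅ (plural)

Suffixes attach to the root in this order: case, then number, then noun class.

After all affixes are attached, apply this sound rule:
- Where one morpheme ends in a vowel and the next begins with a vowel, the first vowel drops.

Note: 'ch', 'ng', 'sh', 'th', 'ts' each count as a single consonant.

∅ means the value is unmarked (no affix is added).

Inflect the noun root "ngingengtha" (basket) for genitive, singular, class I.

ngingengthigdingget

Attach case genitive -ig (after vowel 'a') → ngingengthaig.
Attach number singular -ding → ngingengthaigding.
Attach noun class class I -get → ngingengthaigdingget.
Apply vowel deletion: ngingengthaigdingget → ngingengthigdingget.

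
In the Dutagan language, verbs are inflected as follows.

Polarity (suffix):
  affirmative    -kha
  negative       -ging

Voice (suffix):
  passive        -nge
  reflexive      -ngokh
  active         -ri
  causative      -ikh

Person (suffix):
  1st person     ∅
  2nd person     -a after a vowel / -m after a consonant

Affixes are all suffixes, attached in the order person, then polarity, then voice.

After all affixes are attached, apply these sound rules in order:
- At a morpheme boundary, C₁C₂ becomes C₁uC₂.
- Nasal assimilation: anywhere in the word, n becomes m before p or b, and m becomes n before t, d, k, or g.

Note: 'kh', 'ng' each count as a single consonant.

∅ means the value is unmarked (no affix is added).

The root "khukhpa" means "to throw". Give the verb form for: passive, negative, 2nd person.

khukhpaagingunge

Attach person 2nd person -a (after vowel 'a') → khukhpaa.
Attach polarity negative -ging → khukhpaaging.
Attach voice passive -nge → khukhpaagingnge.
Apply epenthesis: khukhpaagingnge → khukhpaagingunge.
Nasal assimilation: no change.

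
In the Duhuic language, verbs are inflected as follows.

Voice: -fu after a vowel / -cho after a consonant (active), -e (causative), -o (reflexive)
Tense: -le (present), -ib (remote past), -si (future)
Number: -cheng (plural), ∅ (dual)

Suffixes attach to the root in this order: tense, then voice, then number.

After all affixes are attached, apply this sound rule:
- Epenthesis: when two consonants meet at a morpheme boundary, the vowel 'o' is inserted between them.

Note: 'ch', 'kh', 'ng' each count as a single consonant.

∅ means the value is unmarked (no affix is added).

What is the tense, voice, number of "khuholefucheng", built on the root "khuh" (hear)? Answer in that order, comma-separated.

present, active, plural

Segment: khuh-le-fu-cheng.
tense: -le → present.
voice: -fu/cho → active.
number: -cheng → plural.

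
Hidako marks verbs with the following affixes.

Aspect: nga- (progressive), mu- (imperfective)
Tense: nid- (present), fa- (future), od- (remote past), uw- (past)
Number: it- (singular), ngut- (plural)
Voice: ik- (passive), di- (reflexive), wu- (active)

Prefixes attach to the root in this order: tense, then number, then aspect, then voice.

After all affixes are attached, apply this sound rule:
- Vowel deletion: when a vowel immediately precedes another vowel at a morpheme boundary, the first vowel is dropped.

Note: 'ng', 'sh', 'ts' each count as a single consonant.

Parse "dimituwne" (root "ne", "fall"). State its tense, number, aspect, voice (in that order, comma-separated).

past, singular, imperfective, reflexive

Segment: di-mu-it-uw-ne.
tense: uw- → past.
number: it- → singular.
aspect: mu- → imperfective.
voice: di- → reflexive.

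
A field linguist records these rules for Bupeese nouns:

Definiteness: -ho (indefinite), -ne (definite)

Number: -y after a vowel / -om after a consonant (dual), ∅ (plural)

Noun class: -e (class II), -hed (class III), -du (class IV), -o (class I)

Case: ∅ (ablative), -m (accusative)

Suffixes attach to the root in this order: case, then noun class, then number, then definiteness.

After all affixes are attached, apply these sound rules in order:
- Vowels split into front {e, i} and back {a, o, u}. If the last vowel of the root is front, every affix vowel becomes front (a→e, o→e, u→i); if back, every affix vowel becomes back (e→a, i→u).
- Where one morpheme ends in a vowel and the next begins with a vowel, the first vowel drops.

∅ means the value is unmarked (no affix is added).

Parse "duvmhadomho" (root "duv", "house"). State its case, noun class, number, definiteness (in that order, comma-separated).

accusative, class III, dual, indefinite

Segment: duv-m-hed-om-ho.
case: -m → accusative.
noun class: -hed → class III.
number: -y/om → dual.
definiteness: -ho → indefinite.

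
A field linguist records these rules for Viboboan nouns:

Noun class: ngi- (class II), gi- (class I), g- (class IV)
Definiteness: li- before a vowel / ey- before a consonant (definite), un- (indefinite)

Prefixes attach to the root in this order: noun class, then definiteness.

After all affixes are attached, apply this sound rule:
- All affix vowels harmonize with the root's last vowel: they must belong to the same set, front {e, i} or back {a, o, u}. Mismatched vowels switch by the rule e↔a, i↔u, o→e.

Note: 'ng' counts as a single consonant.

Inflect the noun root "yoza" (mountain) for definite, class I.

ayguyoza

Attach noun class class I gi- → giyoza.
Attach definiteness definite ey- (before consonant 'g') → eygiyoza.
Apply vowel harmony: eygiyoza → ayguyoza.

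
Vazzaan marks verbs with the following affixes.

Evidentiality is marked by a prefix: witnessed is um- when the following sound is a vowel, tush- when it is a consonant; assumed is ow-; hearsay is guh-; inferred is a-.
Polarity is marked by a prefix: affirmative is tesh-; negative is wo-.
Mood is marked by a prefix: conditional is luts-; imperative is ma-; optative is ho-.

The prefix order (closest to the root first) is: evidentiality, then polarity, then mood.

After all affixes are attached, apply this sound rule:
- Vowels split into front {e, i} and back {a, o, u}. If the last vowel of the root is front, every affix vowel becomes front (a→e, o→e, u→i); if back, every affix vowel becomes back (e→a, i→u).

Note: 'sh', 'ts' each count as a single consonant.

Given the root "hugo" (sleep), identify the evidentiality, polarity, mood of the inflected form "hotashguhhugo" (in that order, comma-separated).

hearsay, affirmative, optative

Segment: ho-tesh-guh-hugo.
evidentiality: guh- → hearsay.
polarity: tesh- → affirmative.
mood: ho- → optative.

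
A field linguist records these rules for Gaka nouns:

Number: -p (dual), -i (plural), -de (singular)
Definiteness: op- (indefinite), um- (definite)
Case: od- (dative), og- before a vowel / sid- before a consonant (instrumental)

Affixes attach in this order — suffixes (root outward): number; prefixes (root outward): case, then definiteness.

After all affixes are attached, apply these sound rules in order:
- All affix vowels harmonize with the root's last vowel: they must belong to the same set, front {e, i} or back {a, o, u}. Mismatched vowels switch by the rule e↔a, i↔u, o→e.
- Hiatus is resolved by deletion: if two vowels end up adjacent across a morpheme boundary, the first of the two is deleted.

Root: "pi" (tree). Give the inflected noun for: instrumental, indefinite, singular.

Attach case instrumental sid- (before consonant 'p') → sidpi.
Attach number singular -de → sidpide.
Attach definiteness indefinite op- → opsidpide.
Apply vowel harmony: opsidpide → epsidpide.
Vowel deletion: no change.

epsidpide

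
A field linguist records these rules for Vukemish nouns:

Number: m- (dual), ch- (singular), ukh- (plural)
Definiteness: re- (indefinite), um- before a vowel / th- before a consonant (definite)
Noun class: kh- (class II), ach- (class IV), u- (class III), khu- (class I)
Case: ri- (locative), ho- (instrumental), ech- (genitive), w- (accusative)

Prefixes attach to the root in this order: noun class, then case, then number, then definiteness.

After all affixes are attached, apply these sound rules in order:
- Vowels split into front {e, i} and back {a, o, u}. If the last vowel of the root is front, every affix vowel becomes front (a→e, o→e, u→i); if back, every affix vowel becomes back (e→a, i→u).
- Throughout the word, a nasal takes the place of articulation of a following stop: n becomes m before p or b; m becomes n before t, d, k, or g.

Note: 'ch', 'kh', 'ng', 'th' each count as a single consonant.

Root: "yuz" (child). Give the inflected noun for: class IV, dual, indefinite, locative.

Attach noun class class IV ach- → achyuz.
Attach case locative ri- → riachyuz.
Attach number dual m- → mriachyuz.
Attach definiteness indefinite re- → remriachyuz.
Apply vowel harmony: remriachyuz → ramruachyuz.
Nasal assimilation: no change.

ramruachyuz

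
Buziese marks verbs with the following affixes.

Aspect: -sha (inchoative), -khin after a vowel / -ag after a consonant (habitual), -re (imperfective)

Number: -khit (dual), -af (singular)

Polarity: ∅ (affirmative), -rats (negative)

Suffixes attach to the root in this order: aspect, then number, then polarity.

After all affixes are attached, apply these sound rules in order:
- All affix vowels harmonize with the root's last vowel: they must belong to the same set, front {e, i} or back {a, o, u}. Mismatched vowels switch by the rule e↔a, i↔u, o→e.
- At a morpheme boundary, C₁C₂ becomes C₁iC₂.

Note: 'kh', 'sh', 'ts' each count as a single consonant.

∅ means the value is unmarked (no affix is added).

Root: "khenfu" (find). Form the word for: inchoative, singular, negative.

Attach aspect inchoative -sha → khenfusha.
Attach number singular -af → khenfushaaf.
Attach polarity negative -rats → khenfushaafrats.
Vowel harmony: no change.
Apply epenthesis: khenfushaafrats → khenfushaafirats.

khenfushaafirats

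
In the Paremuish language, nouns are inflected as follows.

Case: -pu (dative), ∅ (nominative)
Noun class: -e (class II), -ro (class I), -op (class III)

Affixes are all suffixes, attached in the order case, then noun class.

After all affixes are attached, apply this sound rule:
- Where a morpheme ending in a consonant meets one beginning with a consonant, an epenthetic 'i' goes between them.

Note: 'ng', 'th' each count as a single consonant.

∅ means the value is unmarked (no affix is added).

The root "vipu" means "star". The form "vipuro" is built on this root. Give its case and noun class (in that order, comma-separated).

Segment: vipu-ro.
case: ∅ → nominative.
noun class: -ro → class I.

nominative, class I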